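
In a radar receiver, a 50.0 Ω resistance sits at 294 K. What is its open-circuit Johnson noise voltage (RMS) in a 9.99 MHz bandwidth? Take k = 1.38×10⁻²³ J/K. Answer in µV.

V_n = √(4kTRB)
4kTRB = 4 × 1.38×10⁻²³ × 294 × 5.00×10¹ × 9.99×10⁶ = 8.11×10⁻¹² V²
V_n = √(8.11×10⁻¹²) = 2.85×10⁻⁶ V = 2.85 µV

2.85 µV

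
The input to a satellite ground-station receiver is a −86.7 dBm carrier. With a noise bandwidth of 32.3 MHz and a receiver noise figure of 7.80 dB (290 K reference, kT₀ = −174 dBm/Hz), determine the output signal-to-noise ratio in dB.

Noise floor: N = −174 + 10 log₁₀(B) + NF
10 log₁₀(3.23×10⁷) = 75.09 dB
N = −174 + 75.09 + 7.80 = −91.11 dBm
SNR = P_sig − N = −86.7 − (−91.11) = 4.41 dB → 4.4 dB

4.4 dB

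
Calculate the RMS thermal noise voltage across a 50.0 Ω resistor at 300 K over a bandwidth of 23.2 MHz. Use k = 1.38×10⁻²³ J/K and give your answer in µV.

V_n = √(4kTRB)
4kTRB = 4 × 1.38×10⁻²³ × 300 × 5.00×10¹ × 2.32×10⁷ = 1.92×10⁻¹¹ V²
V_n = √(1.92×10⁻¹¹) = 4.38×10⁻⁶ V = 4.38 µV

4.38 µV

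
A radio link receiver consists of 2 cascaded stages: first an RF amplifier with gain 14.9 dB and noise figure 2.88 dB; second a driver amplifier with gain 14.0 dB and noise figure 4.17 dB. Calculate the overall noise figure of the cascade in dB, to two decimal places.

Convert to linear (a loss of L dB is a gain of −L dB): F_i = 10^(NF_i/10), G_i = 10^(G_i,dB/10)
  Stage 1: F_1 = 10^(2.88/10) = 1.941, G_1 = 10^(14.9/10) = 30.90
  Stage 2: F_2 = 10^(4.17/10) = 2.612, G_2 = 10^(14.0/10) = 25.12
Friis cascade:
  F = 1.941 + (2.612 − 1)/30.90 = 1.993
NF = 10 log₁₀(1.993) = 3.00 dB

3.00 dB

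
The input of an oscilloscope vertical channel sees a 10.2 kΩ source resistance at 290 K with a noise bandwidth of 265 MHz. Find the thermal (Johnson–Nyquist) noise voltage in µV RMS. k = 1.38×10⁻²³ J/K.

V_n = √(4kTRB)
4kTRB = 4 × 1.38×10⁻²³ × 290 × 1.02×10⁴ × 2.65×10⁸ = 4.33×10⁻⁸ V²
V_n = √(4.33×10⁻⁸) = 2.08×10⁻⁴ V = 208 µV

208 µV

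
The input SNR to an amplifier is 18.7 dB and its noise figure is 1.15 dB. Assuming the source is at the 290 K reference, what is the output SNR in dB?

By definition F = SNR_in/SNR_out, so in dB: SNR_out = SNR_in − NF
SNR_out = 18.7 − 1.15 = 17.55 dB

17.55 dB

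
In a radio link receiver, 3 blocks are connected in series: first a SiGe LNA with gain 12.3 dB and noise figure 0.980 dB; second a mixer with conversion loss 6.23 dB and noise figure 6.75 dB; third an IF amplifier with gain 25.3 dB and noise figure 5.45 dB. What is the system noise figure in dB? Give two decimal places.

Convert to linear (a loss of L dB is a gain of −L dB): F_i = 10^(NF_i/10), G_i = 10^(G_i,dB/10)
  Stage 1: F_1 = 10^(0.980/10) = 1.253, G_1 = 10^(12.3/10) = 16.98
  Stage 2: F_2 = 10^(6.75/10) = 4.732, G_2 = 10^(−6.23/10) = 0.2382
  Stage 3: F_3 = 10^(5.45/10) = 3.508, G_3 = 10^(25.3/10) = 338.8
Friis cascade:
  F = 1.253 + (4.732 − 1)/16.98 + (3.508 − 1)/4.046 = 2.093
NF = 10 log₁₀(2.093) = 3.21 dB

3.21 dB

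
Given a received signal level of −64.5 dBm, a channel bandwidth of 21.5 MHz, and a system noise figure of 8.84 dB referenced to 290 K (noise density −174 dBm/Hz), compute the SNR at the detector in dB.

27.3 dB

Noise floor: N = −174 + 10 log₁₀(B) + NF
10 log₁₀(2.15×10⁷) = 73.32 dB
N = −174 + 73.32 + 8.84 = −91.84 dBm
SNR = P_sig − N = −64.5 − (−91.84) = 27.34 dB → 27.3 dB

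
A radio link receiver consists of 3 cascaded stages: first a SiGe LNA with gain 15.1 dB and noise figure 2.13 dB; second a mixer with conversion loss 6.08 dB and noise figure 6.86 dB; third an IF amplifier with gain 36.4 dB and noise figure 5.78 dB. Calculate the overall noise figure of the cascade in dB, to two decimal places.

Convert to linear (a loss of L dB is a gain of −L dB): F_i = 10^(NF_i/10), G_i = 10^(G_i,dB/10)
  Stage 1: F_1 = 10^(2.13/10) = 1.633, G_1 = 10^(15.1/10) = 32.36
  Stage 2: F_2 = 10^(6.86/10) = 4.853, G_2 = 10^(−6.08/10) = 0.2466
  Stage 3: F_3 = 10^(5.78/10) = 3.784, G_3 = 10^(36.4/10) = 4365
Friis cascade:
  F = 1.633 + (4.853 − 1)/32.36 + (3.784 − 1)/7.980 = 2.101
NF = 10 log₁₀(2.101) = 3.22 dB

3.22 dB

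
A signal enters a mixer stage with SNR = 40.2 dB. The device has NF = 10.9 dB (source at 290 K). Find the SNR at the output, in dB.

By definition F = SNR_in/SNR_out, so in dB: SNR_out = SNR_in − NF
SNR_out = 40.2 − 10.9 = 29.3 dB

29.3 dB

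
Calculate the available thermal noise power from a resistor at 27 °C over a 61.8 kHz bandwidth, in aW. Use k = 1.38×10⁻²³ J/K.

256 aW

T = 27 °C + 273.15 = 300.15 K
P_n = kTB = 1.38×10⁻²³ × 300.15 × 6.18×10⁴ = 2.56×10⁻¹⁶ W = 256 aW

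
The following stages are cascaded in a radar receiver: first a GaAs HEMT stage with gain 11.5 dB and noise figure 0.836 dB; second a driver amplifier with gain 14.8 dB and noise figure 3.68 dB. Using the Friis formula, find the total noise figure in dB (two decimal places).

Convert to linear (a loss of L dB is a gain of −L dB): F_i = 10^(NF_i/10), G_i = 10^(G_i,dB/10)
  Stage 1: F_1 = 10^(0.836/10) = 1.212, G_1 = 10^(11.5/10) = 14.13
  Stage 2: F_2 = 10^(3.68/10) = 2.333, G_2 = 10^(14.8/10) = 30.20
Friis cascade:
  F = 1.212 + (2.333 − 1)/14.13 = 1.307
NF = 10 log₁₀(1.307) = 1.16 dB

1.16 dB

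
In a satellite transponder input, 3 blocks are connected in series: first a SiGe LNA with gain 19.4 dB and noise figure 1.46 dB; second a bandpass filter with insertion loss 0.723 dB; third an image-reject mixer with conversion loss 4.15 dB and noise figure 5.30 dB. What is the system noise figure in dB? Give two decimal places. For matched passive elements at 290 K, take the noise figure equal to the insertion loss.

1.57 dB

Convert to linear (a loss of L dB is a gain of −L dB): F_i = 10^(NF_i/10), G_i = 10^(G_i,dB/10)
  Stage 1: F_1 = 10^(1.46/10) = 1.400, G_1 = 10^(19.4/10) = 87.10
  Stage 2: F_2 = 10^(0.723/10) = 1.181, G_2 = 10^(−0.723/10) = 0.8466
  Stage 3: F_3 = 10^(5.30/10) = 3.388, G_3 = 10^(−4.15/10) = 0.3846
Friis cascade:
  F = 1.400 + (1.181 − 1)/87.10 + (3.388 − 1)/73.74 = 1.434
NF = 10 log₁₀(1.434) = 1.57 dB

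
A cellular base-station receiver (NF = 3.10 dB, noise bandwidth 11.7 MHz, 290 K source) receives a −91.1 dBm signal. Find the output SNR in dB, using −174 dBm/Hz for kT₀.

9.1 dB

Noise floor: N = −174 + 10 log₁₀(B) + NF
10 log₁₀(1.17×10⁷) = 70.68 dB
N = −174 + 70.68 + 3.10 = −100.22 dBm
SNR = P_sig − N = −91.1 − (−100.22) = 9.12 dB → 9.1 dB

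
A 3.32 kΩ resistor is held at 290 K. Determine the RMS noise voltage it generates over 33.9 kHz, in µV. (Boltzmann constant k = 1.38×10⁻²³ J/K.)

V_n = √(4kTRB)
4kTRB = 4 × 1.38×10⁻²³ × 290 × 3.32×10³ × 3.39×10⁴ = 1.80×10⁻¹² V²
V_n = √(1.80×10⁻¹²) = 1.34×10⁻⁶ V = 1.34 µV

1.34 µV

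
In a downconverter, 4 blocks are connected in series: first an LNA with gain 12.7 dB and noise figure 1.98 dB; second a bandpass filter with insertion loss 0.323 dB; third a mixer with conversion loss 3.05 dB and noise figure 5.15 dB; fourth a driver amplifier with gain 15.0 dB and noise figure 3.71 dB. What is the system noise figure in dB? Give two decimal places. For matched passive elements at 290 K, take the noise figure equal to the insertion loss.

Convert to linear (a loss of L dB is a gain of −L dB): F_i = 10^(NF_i/10), G_i = 10^(G_i,dB/10)
  Stage 1: F_1 = 10^(1.98/10) = 1.578, G_1 = 10^(12.7/10) = 18.62
  Stage 2: F_2 = 10^(0.323/10) = 1.077, G_2 = 10^(−0.323/10) = 0.9283
  Stage 3: F_3 = 10^(5.15/10) = 3.273, G_3 = 10^(−3.05/10) = 0.4955
  Stage 4: F_4 = 10^(3.71/10) = 2.350, G_4 = 10^(15.0/10) = 31.62
Friis cascade:
  F = 1.578 + (1.077 − 1)/18.62 + (3.273 − 1)/17.29 + (2.350 − 1)/8.564 = 1.871
NF = 10 log₁₀(1.871) = 2.72 dB

2.72 dB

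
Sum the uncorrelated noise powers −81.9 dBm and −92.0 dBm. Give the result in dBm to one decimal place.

Convert to linear, add, convert back:
P₁ = 6.46×10⁻¹² W, P₂ = 6.31×10⁻¹³ W
P_tot = 7.09×10⁻¹² W → 10 log₁₀(P_tot / 10⁻³) = −81.5 dBm

−81.5 dBm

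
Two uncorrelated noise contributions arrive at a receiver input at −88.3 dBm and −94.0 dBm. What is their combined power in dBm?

−87.3 dBm

Convert to linear, add, convert back:
P₁ = 1.48×10⁻¹² W, P₂ = 3.98×10⁻¹³ W
P_tot = 1.88×10⁻¹² W → 10 log₁₀(P_tot / 10⁻³) = −87.3 dBm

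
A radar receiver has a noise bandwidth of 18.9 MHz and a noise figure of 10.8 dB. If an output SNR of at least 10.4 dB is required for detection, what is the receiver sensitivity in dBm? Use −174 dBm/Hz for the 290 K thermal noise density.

−80.0 dBm

Sensitivity = −174 + 10 log₁₀(B) + NF + SNR_min
= −174 + 72.76 + 10.8 + 10.4
= −80.04 dBm → −80.0 dBm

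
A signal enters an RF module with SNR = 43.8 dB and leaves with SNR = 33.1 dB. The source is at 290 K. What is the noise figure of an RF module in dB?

10.7 dB

NF (dB) = SNR_in(dB) − SNR_out(dB) when the source is at T₀
NF = 43.8 − 33.1 = 10.7 dB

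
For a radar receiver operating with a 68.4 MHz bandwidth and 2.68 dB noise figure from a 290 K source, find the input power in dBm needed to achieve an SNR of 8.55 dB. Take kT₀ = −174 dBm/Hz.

−84.4 dBm

Sensitivity = −174 + 10 log₁₀(B) + NF + SNR_min
= −174 + 78.35 + 2.68 + 8.55
= −84.42 dBm → −84.4 dBm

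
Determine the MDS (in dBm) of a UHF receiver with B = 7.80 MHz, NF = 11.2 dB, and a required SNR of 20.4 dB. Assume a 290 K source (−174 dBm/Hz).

−73.5 dBm

Sensitivity = −174 + 10 log₁₀(B) + NF + SNR_min
= −174 + 68.92 + 11.2 + 20.4
= −73.48 dBm → −73.5 dBm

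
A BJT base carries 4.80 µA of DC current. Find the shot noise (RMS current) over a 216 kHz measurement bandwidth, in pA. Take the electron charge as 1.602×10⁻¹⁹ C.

576 pA

I_n = √(2qI·B)
2qI·B = 2 × 1.602×10⁻¹⁹ × 4.80×10⁻⁶ × 2.16×10⁵ = 3.32×10⁻¹⁹ A²
I_n = √(3.32×10⁻¹⁹) = 5.76×10⁻¹⁰ A = 576 pA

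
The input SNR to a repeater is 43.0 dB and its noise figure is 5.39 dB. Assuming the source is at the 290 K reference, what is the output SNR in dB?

By definition F = SNR_in/SNR_out, so in dB: SNR_out = SNR_in − NF
SNR_out = 43.0 − 5.39 = 37.61 dB

37.61 dB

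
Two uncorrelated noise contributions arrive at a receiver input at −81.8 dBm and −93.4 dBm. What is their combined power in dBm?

−81.5 dBm

Convert to linear, add, convert back:
P₁ = 6.61×10⁻¹² W, P₂ = 4.57×10⁻¹³ W
P_tot = 7.06×10⁻¹² W → 10 log₁₀(P_tot / 10⁻³) = −81.5 dBm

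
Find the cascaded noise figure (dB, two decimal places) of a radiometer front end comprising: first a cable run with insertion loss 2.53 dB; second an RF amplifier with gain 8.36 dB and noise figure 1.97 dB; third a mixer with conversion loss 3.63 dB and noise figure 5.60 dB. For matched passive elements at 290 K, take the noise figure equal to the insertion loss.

5.45 dB

Convert to linear (a loss of L dB is a gain of −L dB): F_i = 10^(NF_i/10), G_i = 10^(G_i,dB/10)
  Stage 1: F_1 = 10^(2.53/10) = 1.791, G_1 = 10^(−2.53/10) = 0.5585
  Stage 2: F_2 = 10^(1.97/10) = 1.574, G_2 = 10^(8.36/10) = 6.855
  Stage 3: F_3 = 10^(5.60/10) = 3.631, G_3 = 10^(−3.63/10) = 0.4335
Friis cascade:
  F = 1.791 + (1.574 − 1)/0.5585 + (3.631 − 1)/3.828 = 3.506
NF = 10 log₁₀(3.506) = 5.45 dB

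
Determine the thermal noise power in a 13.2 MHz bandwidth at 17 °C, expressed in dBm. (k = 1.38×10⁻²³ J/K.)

T = 17 °C + 273.15 = 290.15 K
P_n = kTB = 1.38×10⁻²³ × 290.15 × 1.32×10⁷ = 5.29×10⁻¹⁴ W
In dBm: 10 log₁₀(5.29×10⁻¹⁴ / 10⁻³) = −102.8 dBm

−102.8 dBm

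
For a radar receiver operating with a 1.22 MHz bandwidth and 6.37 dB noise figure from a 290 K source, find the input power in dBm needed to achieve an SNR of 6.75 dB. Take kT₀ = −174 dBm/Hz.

Sensitivity = −174 + 10 log₁₀(B) + NF + SNR_min
= −174 + 60.86 + 6.37 + 6.75
= −100.02 dBm → −100.0 dBm

−100.0 dBm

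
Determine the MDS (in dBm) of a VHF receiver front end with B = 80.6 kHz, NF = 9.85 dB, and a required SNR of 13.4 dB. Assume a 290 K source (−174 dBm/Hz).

Sensitivity = −174 + 10 log₁₀(B) + NF + SNR_min
= −174 + 49.06 + 9.85 + 13.4
= −101.69 dBm → −101.7 dBm

−101.7 dBm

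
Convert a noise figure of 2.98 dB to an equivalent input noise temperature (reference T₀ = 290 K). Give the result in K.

286 K

F = 10^(2.98/10) = 1.98609
T_e = (F − 1)·T₀ = (1.98609 − 1) × 290 = 286 K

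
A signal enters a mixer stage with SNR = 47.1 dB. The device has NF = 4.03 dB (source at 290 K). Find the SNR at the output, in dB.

By definition F = SNR_in/SNR_out, so in dB: SNR_out = SNR_in − NF
SNR_out = 47.1 − 4.03 = 43.07 dB

43.07 dB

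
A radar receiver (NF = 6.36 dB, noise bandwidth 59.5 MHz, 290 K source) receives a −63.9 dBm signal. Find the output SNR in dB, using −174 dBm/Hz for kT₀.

26.0 dB

Noise floor: N = −174 + 10 log₁₀(B) + NF
10 log₁₀(5.95×10⁷) = 77.75 dB
N = −174 + 77.75 + 6.36 = −89.89 dBm
SNR = P_sig − N = −63.9 − (−89.89) = 25.99 dB → 26.0 dB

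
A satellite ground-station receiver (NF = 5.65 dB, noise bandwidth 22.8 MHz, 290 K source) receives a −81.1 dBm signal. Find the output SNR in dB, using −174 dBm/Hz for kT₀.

Noise floor: N = −174 + 10 log₁₀(B) + NF
10 log₁₀(2.28×10⁷) = 73.58 dB
N = −174 + 73.58 + 5.65 = −94.77 dBm
SNR = P_sig − N = −81.1 − (−94.77) = 13.67 dB → 13.7 dB

13.7 dB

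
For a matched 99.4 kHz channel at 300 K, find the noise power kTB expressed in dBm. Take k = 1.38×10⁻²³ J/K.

P_n = kTB = 1.38×10⁻²³ × 300 × 9.94×10⁴ = 4.12×10⁻¹⁶ W
In dBm: 10 log₁₀(4.12×10⁻¹⁶ / 10⁻³) = −123.9 dBm

−123.9 dBm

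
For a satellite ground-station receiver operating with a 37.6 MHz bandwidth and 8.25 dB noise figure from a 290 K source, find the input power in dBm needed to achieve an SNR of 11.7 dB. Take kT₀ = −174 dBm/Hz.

−78.3 dBm

Sensitivity = −174 + 10 log₁₀(B) + NF + SNR_min
= −174 + 75.75 + 8.25 + 11.7
= −78.30 dBm → −78.3 dBm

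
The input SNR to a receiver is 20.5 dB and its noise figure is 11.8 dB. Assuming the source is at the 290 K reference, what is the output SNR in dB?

By definition F = SNR_in/SNR_out, so in dB: SNR_out = SNR_in − NF
SNR_out = 20.5 − 11.8 = 8.7 dB

8.7 dB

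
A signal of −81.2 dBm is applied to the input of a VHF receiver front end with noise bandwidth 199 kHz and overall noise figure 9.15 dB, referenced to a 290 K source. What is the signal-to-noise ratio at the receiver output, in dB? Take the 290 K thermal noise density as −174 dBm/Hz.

30.7 dB

Noise floor: N = −174 + 10 log₁₀(B) + NF
10 log₁₀(1.99×10⁵) = 52.99 dB
N = −174 + 52.99 + 9.15 = −111.86 dBm
SNR = P_sig − N = −81.2 − (−111.86) = 30.66 dB → 30.7 dB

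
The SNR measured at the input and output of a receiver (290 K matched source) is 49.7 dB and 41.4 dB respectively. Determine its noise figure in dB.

8.3 dB

NF (dB) = SNR_in(dB) − SNR_out(dB) when the source is at T₀
NF = 49.7 − 41.4 = 8.3 dB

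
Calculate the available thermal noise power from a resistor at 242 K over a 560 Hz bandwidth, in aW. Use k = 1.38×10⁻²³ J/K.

1.87 aW

P_n = kTB = 1.38×10⁻²³ × 242 × 5.60×10² = 1.87×10⁻¹⁸ W = 1.87 aW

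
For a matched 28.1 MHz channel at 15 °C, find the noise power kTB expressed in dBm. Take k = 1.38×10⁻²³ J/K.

−99.5 dBm

T = 15 °C + 273.15 = 288.15 K
P_n = kTB = 1.38×10⁻²³ × 288.15 × 2.81×10⁷ = 1.12×10⁻¹³ W
In dBm: 10 log₁₀(1.12×10⁻¹³ / 10⁻³) = −99.5 dBm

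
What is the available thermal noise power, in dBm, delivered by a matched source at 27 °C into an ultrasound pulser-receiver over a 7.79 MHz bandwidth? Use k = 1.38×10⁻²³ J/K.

T = 27 °C + 273.15 = 300.15 K
P_n = kTB = 1.38×10⁻²³ × 300.15 × 7.79×10⁶ = 3.23×10⁻¹⁴ W
In dBm: 10 log₁₀(3.23×10⁻¹⁴ / 10⁻³) = −104.9 dBm

−104.9 dBm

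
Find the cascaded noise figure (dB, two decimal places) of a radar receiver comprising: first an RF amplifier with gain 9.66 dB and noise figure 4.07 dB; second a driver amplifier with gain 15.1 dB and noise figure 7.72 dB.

4.89 dB

Convert to linear (a loss of L dB is a gain of −L dB): F_i = 10^(NF_i/10), G_i = 10^(G_i,dB/10)
  Stage 1: F_1 = 10^(4.07/10) = 2.553, G_1 = 10^(9.66/10) = 9.247
  Stage 2: F_2 = 10^(7.72/10) = 5.916, G_2 = 10^(15.1/10) = 32.36
Friis cascade:
  F = 2.553 + (5.916 − 1)/9.247 = 3.084
NF = 10 log₁₀(3.084) = 4.89 dB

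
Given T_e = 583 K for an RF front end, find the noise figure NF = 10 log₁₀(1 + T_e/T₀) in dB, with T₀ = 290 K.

4.79 dB

F = 1 + T_e/T₀ = 1 + 583/290 = 3.01034
NF = 10 log₁₀(3.01034) = 4.79 dB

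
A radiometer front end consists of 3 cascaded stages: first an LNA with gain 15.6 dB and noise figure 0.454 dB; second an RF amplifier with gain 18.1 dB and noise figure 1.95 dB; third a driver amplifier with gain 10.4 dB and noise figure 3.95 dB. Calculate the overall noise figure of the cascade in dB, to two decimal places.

0.52 dB

Convert to linear (a loss of L dB is a gain of −L dB): F_i = 10^(NF_i/10), G_i = 10^(G_i,dB/10)
  Stage 1: F_1 = 10^(0.454/10) = 1.110, G_1 = 10^(15.6/10) = 36.31
  Stage 2: F_2 = 10^(1.95/10) = 1.567, G_2 = 10^(18.1/10) = 64.57
  Stage 3: F_3 = 10^(3.95/10) = 2.483, G_3 = 10^(10.4/10) = 10.96
Friis cascade:
  F = 1.110 + (1.567 − 1)/36.31 + (2.483 − 1)/2344 = 1.126
NF = 10 log₁₀(1.126) = 0.52 dB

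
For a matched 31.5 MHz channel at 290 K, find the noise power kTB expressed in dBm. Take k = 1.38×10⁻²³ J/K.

−99.0 dBm

P_n = kTB = 1.38×10⁻²³ × 290 × 3.15×10⁷ = 1.26×10⁻¹³ W
In dBm: 10 log₁₀(1.26×10⁻¹³ / 10⁻³) = −99.0 dBm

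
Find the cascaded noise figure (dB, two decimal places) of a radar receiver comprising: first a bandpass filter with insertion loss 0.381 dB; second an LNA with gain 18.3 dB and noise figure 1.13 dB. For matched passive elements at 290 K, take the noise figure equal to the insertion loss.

Convert to linear (a loss of L dB is a gain of −L dB): F_i = 10^(NF_i/10), G_i = 10^(G_i,dB/10)
  Stage 1: F_1 = 10^(0.381/10) = 1.092, G_1 = 10^(−0.381/10) = 0.9160
  Stage 2: F_2 = 10^(1.13/10) = 1.297, G_2 = 10^(18.3/10) = 67.61
Friis cascade:
  F = 1.092 + (1.297 − 1)/0.9160 = 1.416
NF = 10 log₁₀(1.416) = 1.51 dB

1.51 dB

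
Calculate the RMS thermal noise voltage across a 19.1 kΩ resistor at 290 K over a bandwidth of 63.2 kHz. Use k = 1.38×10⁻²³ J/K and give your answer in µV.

4.40 µV

V_n = √(4kTRB)
4kTRB = 4 × 1.38×10⁻²³ × 290 × 1.91×10⁴ × 6.32×10⁴ = 1.93×10⁻¹¹ V²
V_n = √(1.93×10⁻¹¹) = 4.40×10⁻⁶ V = 4.40 µV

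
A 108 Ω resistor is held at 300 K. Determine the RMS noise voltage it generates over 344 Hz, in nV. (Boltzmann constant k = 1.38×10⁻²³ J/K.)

V_n = √(4kTRB)
4kTRB = 4 × 1.38×10⁻²³ × 300 × 1.08×10² × 3.44×10² = 6.15×10⁻¹⁶ V²
V_n = √(6.15×10⁻¹⁶) = 2.48×10⁻⁸ V = 24.8 nV

24.8 nV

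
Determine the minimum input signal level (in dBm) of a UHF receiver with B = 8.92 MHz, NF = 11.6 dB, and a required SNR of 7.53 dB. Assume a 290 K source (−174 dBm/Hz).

−85.4 dBm

Sensitivity = −174 + 10 log₁₀(B) + NF + SNR_min
= −174 + 69.5 + 11.6 + 7.53
= −85.37 dBm → −85.4 dBm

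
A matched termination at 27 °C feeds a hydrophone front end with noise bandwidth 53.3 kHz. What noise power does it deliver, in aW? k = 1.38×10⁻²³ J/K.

T = 27 °C + 273.15 = 300.15 K
P_n = kTB = 1.38×10⁻²³ × 300.15 × 5.33×10⁴ = 2.21×10⁻¹⁶ W = 221 aW

221 aW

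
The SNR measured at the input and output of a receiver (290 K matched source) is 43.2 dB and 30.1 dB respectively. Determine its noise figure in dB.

NF (dB) = SNR_in(dB) − SNR_out(dB) when the source is at T₀
NF = 43.2 − 30.1 = 13.1 dB

13.1 dB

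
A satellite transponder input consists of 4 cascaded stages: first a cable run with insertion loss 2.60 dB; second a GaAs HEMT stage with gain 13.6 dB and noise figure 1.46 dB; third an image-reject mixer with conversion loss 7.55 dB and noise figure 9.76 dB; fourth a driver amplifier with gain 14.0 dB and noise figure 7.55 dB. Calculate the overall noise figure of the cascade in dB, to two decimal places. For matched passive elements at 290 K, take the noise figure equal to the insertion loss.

7.27 dB

Convert to linear (a loss of L dB is a gain of −L dB): F_i = 10^(NF_i/10), G_i = 10^(G_i,dB/10)
  Stage 1: F_1 = 10^(2.60/10) = 1.820, G_1 = 10^(−2.60/10) = 0.5495
  Stage 2: F_2 = 10^(1.46/10) = 1.400, G_2 = 10^(13.6/10) = 22.91
  Stage 3: F_3 = 10^(9.76/10) = 9.462, G_3 = 10^(−7.55/10) = 0.1758
  Stage 4: F_4 = 10^(7.55/10) = 5.689, G_4 = 10^(14.0/10) = 25.12
Friis cascade:
  F = 1.820 + (1.400 − 1)/0.5495 + (9.462 − 1)/12.59 + (5.689 − 1)/2.213 = 5.338
NF = 10 log₁₀(5.338) = 7.27 dB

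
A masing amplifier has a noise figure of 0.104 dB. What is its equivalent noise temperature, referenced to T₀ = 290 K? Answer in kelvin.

F = 10^(0.104/10) = 1.02424
T_e = (F − 1)·T₀ = (1.02424 − 1) × 290 = 7.03 K

7.03 K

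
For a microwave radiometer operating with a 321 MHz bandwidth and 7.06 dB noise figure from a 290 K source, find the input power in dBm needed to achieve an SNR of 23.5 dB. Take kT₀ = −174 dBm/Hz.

−58.4 dBm

Sensitivity = −174 + 10 log₁₀(B) + NF + SNR_min
= −174 + 85.07 + 7.06 + 23.5
= −58.37 dBm → −58.4 dBm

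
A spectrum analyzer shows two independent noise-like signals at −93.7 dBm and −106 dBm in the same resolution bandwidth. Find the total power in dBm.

Convert to linear, add, convert back:
P₁ = 4.27×10⁻¹³ W, P₂ = 2.51×10⁻¹⁴ W
P_tot = 4.52×10⁻¹³ W → 10 log₁₀(P_tot / 10⁻³) = −93.5 dBm

−93.5 dBm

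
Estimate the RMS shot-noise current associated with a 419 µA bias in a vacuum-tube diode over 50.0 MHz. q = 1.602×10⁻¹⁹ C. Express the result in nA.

I_n = √(2qI·B)
2qI·B = 2 × 1.602×10⁻¹⁹ × 4.19×10⁻⁴ × 5.00×10⁷ = 6.71×10⁻¹⁵ A²
I_n = √(6.71×10⁻¹⁵) = 8.19×10⁻⁸ A = 81.9 nA

81.9 nA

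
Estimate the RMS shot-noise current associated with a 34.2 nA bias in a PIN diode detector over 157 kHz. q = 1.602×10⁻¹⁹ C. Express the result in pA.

41.5 pA

I_n = √(2qI·B)
2qI·B = 2 × 1.602×10⁻¹⁹ × 3.42×10⁻⁸ × 1.57×10⁵ = 1.72×10⁻²¹ A²
I_n = √(1.72×10⁻²¹) = 4.15×10⁻¹¹ A = 41.5 pA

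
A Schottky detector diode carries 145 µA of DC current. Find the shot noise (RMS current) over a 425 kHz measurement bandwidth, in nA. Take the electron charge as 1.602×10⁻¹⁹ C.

4.44 nA

I_n = √(2qI·B)
2qI·B = 2 × 1.602×10⁻¹⁹ × 1.45×10⁻⁴ × 4.25×10⁵ = 1.97×10⁻¹⁷ A²
I_n = √(1.97×10⁻¹⁷) = 4.44×10⁻⁹ A = 4.44 nA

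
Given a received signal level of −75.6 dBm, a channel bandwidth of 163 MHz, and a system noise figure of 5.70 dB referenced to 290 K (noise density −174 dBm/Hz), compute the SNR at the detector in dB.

10.6 dB

Noise floor: N = −174 + 10 log₁₀(B) + NF
10 log₁₀(1.63×10⁸) = 82.12 dB
N = −174 + 82.12 + 5.70 = −86.18 dBm
SNR = P_sig − N = −75.6 − (−86.18) = 10.58 dB → 10.6 dB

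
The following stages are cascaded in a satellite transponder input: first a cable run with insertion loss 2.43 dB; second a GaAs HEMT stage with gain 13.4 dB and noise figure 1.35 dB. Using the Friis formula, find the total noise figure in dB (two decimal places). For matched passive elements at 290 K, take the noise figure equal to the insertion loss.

Convert to linear (a loss of L dB is a gain of −L dB): F_i = 10^(NF_i/10), G_i = 10^(G_i,dB/10)
  Stage 1: F_1 = 10^(2.43/10) = 1.750, G_1 = 10^(−2.43/10) = 0.5715
  Stage 2: F_2 = 10^(1.35/10) = 1.365, G_2 = 10^(13.4/10) = 21.88
Friis cascade:
  F = 1.750 + (1.365 − 1)/0.5715 = 2.388
NF = 10 log₁₀(2.388) = 3.78 dB

3.78 dB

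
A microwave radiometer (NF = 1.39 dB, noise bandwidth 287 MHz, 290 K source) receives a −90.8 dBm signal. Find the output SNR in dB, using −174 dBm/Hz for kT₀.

Noise floor: N = −174 + 10 log₁₀(B) + NF
10 log₁₀(2.87×10⁸) = 84.58 dB
N = −174 + 84.58 + 1.39 = −88.03 dBm
SNR = P_sig − N = −90.8 − (−88.03) = −2.77 dB → −2.8 dB

−2.8 dB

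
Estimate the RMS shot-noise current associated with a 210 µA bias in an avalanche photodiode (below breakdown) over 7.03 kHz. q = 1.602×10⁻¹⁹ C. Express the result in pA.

688 pA

I_n = √(2qI·B)
2qI·B = 2 × 1.602×10⁻¹⁹ × 2.10×10⁻⁴ × 7.03×10³ = 4.73×10⁻¹⁹ A²
I_n = √(4.73×10⁻¹⁹) = 6.88×10⁻¹⁰ A = 688 pA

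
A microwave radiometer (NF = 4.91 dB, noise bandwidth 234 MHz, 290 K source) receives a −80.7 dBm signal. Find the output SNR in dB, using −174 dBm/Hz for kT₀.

4.7 dB

Noise floor: N = −174 + 10 log₁₀(B) + NF
10 log₁₀(2.34×10⁸) = 83.69 dB
N = −174 + 83.69 + 4.91 = −85.40 dBm
SNR = P_sig − N = −80.7 − (−85.40) = 4.70 dB → 4.7 dB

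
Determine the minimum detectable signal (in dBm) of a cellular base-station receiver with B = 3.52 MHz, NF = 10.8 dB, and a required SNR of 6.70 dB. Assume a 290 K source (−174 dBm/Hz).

Sensitivity = −174 + 10 log₁₀(B) + NF + SNR_min
= −174 + 65.47 + 10.8 + 6.70
= −91.03 dBm → −91.0 dBm

−91.0 dBm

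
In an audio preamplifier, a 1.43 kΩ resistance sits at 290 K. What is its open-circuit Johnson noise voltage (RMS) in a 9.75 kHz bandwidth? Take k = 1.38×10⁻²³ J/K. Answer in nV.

V_n = √(4kTRB)
4kTRB = 4 × 1.38×10⁻²³ × 290 × 1.43×10³ × 9.75×10³ = 2.23×10⁻¹³ V²
V_n = √(2.23×10⁻¹³) = 4.72×10⁻⁷ V = 472 nV

472 nV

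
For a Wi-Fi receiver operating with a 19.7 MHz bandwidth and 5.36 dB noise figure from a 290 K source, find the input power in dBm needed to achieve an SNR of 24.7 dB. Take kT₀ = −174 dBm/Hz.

Sensitivity = −174 + 10 log₁₀(B) + NF + SNR_min
= −174 + 72.94 + 5.36 + 24.7
= −71.00 dBm → −71.0 dBm

−71.0 dBm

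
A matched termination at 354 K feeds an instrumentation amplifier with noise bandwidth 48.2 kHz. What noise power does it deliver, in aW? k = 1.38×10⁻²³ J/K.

P_n = kTB = 1.38×10⁻²³ × 354 × 4.82×10⁴ = 2.35×10⁻¹⁶ W = 235 aW

235 aW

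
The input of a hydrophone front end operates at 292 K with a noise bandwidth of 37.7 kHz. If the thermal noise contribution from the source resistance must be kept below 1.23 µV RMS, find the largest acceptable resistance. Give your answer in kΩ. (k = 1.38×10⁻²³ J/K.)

2.49 kΩ

Johnson–Nyquist: V_n = √(4kTRB) ⇒ R = V_n² / (4kTB)
4kTB = 4 × 1.38×10⁻²³ × 292 × 3.77×10⁴ = 6.08×10⁻¹⁶
R = (1.23×10⁻⁶)² / 6.08×10⁻¹⁶ = 2.49×10³ Ω = 2.49 kΩ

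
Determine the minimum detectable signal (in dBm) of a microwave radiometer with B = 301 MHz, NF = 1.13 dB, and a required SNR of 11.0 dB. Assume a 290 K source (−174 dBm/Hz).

−77.1 dBm

Sensitivity = −174 + 10 log₁₀(B) + NF + SNR_min
= −174 + 84.79 + 1.13 + 11.0
= −77.08 dBm → −77.1 dBm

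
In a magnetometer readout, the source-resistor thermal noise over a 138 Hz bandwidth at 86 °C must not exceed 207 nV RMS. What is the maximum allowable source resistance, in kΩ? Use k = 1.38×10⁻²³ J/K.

15.7 kΩ

T = 86 °C + 273.15 = 359.15 K
Johnson–Nyquist: V_n = √(4kTRB) ⇒ R = V_n² / (4kTB)
4kTB = 4 × 1.38×10⁻²³ × 359.15 × 1.38×10² = 2.74×10⁻¹⁸
R = (2.07×10⁻⁷)² / 2.74×10⁻¹⁸ = 1.57×10⁴ Ω = 15.7 kΩ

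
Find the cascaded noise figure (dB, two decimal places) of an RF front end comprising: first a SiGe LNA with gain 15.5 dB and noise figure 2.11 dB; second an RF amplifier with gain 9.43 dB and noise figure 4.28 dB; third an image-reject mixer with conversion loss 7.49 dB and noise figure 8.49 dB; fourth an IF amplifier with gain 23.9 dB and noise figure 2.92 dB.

Convert to linear (a loss of L dB is a gain of −L dB): F_i = 10^(NF_i/10), G_i = 10^(G_i,dB/10)
  Stage 1: F_1 = 10^(2.11/10) = 1.626, G_1 = 10^(15.5/10) = 35.48
  Stage 2: F_2 = 10^(4.28/10) = 2.679, G_2 = 10^(9.43/10) = 8.770
  Stage 3: F_3 = 10^(8.49/10) = 7.063, G_3 = 10^(−7.49/10) = 0.1782
  Stage 4: F_4 = 10^(2.92/10) = 1.959, G_4 = 10^(23.9/10) = 245.5
Friis cascade:
  F = 1.626 + (2.679 − 1)/35.48 + (7.063 − 1)/311.2 + (1.959 − 1)/55.46 = 1.710
NF = 10 log₁₀(1.710) = 2.33 dB

2.33 dB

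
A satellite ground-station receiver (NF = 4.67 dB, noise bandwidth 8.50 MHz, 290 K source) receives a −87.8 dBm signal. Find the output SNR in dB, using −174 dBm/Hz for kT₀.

Noise floor: N = −174 + 10 log₁₀(B) + NF
10 log₁₀(8.50×10⁶) = 69.29 dB
N = −174 + 69.29 + 4.67 = −100.04 dBm
SNR = P_sig − N = −87.8 − (−100.04) = 12.24 dB → 12.2 dB

12.2 dB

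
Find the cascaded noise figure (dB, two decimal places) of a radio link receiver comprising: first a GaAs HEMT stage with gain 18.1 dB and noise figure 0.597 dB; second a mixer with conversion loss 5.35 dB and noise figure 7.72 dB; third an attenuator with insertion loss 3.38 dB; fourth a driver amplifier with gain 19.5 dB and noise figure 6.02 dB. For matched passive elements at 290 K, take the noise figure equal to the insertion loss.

Convert to linear (a loss of L dB is a gain of −L dB): F_i = 10^(NF_i/10), G_i = 10^(G_i,dB/10)
  Stage 1: F_1 = 10^(0.597/10) = 1.147, G_1 = 10^(18.1/10) = 64.57
  Stage 2: F_2 = 10^(7.72/10) = 5.916, G_2 = 10^(−5.35/10) = 0.2917
  Stage 3: F_3 = 10^(3.38/10) = 2.178, G_3 = 10^(−3.38/10) = 0.4592
  Stage 4: F_4 = 10^(6.02/10) = 3.999, G_4 = 10^(19.5/10) = 89.13
Friis cascade:
  F = 1.147 + (5.916 − 1)/64.57 + (2.178 − 1)/18.84 + (3.999 − 1)/8.650 = 1.633
NF = 10 log₁₀(1.633) = 2.13 dB

2.13 dB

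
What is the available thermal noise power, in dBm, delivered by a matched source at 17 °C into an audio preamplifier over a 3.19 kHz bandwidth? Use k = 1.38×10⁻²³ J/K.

−138.9 dBm

T = 17 °C + 273.15 = 290.15 K
P_n = kTB = 1.38×10⁻²³ × 290.15 × 3.19×10³ = 1.28×10⁻¹⁷ W
In dBm: 10 log₁₀(1.28×10⁻¹⁷ / 10⁻³) = −138.9 dBm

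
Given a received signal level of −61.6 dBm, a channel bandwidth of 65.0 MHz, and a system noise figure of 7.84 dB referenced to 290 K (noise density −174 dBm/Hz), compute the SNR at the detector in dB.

26.4 dB

Noise floor: N = −174 + 10 log₁₀(B) + NF
10 log₁₀(6.50×10⁷) = 78.13 dB
N = −174 + 78.13 + 7.84 = −88.03 dBm
SNR = P_sig − N = −61.6 − (−88.03) = 26.43 dB → 26.4 dB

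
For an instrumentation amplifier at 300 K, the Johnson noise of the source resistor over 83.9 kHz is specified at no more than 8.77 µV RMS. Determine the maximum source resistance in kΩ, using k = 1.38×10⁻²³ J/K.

55.4 kΩ

Johnson–Nyquist: V_n = √(4kTRB) ⇒ R = V_n² / (4kTB)
4kTB = 4 × 1.38×10⁻²³ × 300 × 8.39×10⁴ = 1.39×10⁻¹⁵
R = (8.77×10⁻⁶)² / 1.39×10⁻¹⁵ = 5.54×10⁴ Ω = 55.4 kΩ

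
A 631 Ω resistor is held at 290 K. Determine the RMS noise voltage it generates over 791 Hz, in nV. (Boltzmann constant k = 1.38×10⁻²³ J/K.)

89.4 nV

V_n = √(4kTRB)
4kTRB = 4 × 1.38×10⁻²³ × 290 × 6.31×10² × 7.91×10² = 7.99×10⁻¹⁵ V²
V_n = √(7.99×10⁻¹⁵) = 8.94×10⁻⁸ V = 89.4 nV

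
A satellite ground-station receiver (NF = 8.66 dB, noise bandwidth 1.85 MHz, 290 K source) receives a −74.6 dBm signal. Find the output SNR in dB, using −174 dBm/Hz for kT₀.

Noise floor: N = −174 + 10 log₁₀(B) + NF
10 log₁₀(1.85×10⁶) = 62.67 dB
N = −174 + 62.67 + 8.66 = −102.67 dBm
SNR = P_sig − N = −74.6 − (−102.67) = 28.07 dB → 28.1 dB

28.1 dB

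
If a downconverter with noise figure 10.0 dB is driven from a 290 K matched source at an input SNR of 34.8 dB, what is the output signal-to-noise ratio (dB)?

By definition F = SNR_in/SNR_out, so in dB: SNR_out = SNR_in − NF
SNR_out = 34.8 − 10.0 = 24.8 dB

24.8 dB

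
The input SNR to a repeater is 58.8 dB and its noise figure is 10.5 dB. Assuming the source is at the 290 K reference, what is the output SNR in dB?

By definition F = SNR_in/SNR_out, so in dB: SNR_out = SNR_in − NF
SNR_out = 58.8 − 10.5 = 48.3 dB

48.3 dB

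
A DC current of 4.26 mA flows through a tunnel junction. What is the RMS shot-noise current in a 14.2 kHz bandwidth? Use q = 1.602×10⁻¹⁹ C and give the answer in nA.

4.40 nA

I_n = √(2qI·B)
2qI·B = 2 × 1.602×10⁻¹⁹ × 4.26×10⁻³ × 1.42×10⁴ = 1.94×10⁻¹⁷ A²
I_n = √(1.94×10⁻¹⁷) = 4.40×10⁻⁹ A = 4.40 nA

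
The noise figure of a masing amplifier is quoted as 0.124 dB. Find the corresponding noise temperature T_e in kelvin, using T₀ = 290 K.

F = 10^(0.124/10) = 1.02896
T_e = (F − 1)·T₀ = (1.02896 − 1) × 290 = 8.40 K

8.40 K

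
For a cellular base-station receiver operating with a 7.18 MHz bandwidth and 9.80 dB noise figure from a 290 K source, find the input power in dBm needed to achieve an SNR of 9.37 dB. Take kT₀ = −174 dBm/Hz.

−86.3 dBm

Sensitivity = −174 + 10 log₁₀(B) + NF + SNR_min
= −174 + 68.56 + 9.80 + 9.37
= −86.27 dBm → −86.3 dBm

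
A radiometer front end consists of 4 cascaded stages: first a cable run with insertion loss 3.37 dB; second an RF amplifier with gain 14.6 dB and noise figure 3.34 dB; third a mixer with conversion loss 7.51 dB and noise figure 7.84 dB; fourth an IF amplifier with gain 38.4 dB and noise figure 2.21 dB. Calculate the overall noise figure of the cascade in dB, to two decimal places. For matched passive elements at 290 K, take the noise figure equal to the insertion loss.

Convert to linear (a loss of L dB is a gain of −L dB): F_i = 10^(NF_i/10), G_i = 10^(G_i,dB/10)
  Stage 1: F_1 = 10^(3.37/10) = 2.173, G_1 = 10^(−3.37/10) = 0.4603
  Stage 2: F_2 = 10^(3.34/10) = 2.158, G_2 = 10^(14.6/10) = 28.84
  Stage 3: F_3 = 10^(7.84/10) = 6.081, G_3 = 10^(−7.51/10) = 0.1774
  Stage 4: F_4 = 10^(2.21/10) = 1.663, G_4 = 10^(38.4/10) = 6918
Friis cascade:
  F = 2.173 + (2.158 − 1)/0.4603 + (6.081 − 1)/13.27 + (1.663 − 1)/2.355 = 5.353
NF = 10 log₁₀(5.353) = 7.29 dB

7.29 dB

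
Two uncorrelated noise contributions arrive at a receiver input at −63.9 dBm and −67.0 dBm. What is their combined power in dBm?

−62.2 dBm

Convert to linear, add, convert back:
P₁ = 4.07×10⁻¹⁰ W, P₂ = 2.00×10⁻¹⁰ W
P_tot = 6.07×10⁻¹⁰ W → 10 log₁₀(P_tot / 10⁻³) = −62.2 dBm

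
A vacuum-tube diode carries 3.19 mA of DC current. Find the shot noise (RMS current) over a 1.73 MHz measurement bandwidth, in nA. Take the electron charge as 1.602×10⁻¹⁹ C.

42.0 nA

I_n = √(2qI·B)
2qI·B = 2 × 1.602×10⁻¹⁹ × 3.19×10⁻³ × 1.73×10⁶ = 1.77×10⁻¹⁵ A²
I_n = √(1.77×10⁻¹⁵) = 4.20×10⁻⁸ A = 42.0 nA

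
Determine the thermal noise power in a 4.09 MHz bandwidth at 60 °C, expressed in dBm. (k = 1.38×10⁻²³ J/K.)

−107.3 dBm

T = 60 °C + 273.15 = 333.15 K
P_n = kTB = 1.38×10⁻²³ × 333.15 × 4.09×10⁶ = 1.88×10⁻¹⁴ W
In dBm: 10 log₁₀(1.88×10⁻¹⁴ / 10⁻³) = −107.3 dBm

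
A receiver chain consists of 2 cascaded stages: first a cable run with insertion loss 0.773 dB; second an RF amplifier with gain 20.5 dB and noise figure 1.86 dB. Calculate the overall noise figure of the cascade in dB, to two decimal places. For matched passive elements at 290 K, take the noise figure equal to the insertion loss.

Convert to linear (a loss of L dB is a gain of −L dB): F_i = 10^(NF_i/10), G_i = 10^(G_i,dB/10)
  Stage 1: F_1 = 10^(0.773/10) = 1.195, G_1 = 10^(−0.773/10) = 0.8370
  Stage 2: F_2 = 10^(1.86/10) = 1.535, G_2 = 10^(20.5/10) = 112.2
Friis cascade:
  F = 1.195 + (1.535 − 1)/0.8370 = 1.834
NF = 10 log₁₀(1.834) = 2.63 dB

2.63 dB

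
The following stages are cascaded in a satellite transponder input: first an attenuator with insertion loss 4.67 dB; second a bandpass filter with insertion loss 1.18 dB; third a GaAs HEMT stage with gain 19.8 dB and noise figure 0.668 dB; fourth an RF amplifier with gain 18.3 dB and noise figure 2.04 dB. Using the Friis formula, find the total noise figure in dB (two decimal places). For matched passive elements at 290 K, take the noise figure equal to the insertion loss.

Convert to linear (a loss of L dB is a gain of −L dB): F_i = 10^(NF_i/10), G_i = 10^(G_i,dB/10)
  Stage 1: F_1 = 10^(4.67/10) = 2.931, G_1 = 10^(−4.67/10) = 0.3412
  Stage 2: F_2 = 10^(1.18/10) = 1.312, G_2 = 10^(−1.18/10) = 0.7621
  Stage 3: F_3 = 10^(0.668/10) = 1.166, G_3 = 10^(19.8/10) = 95.50
  Stage 4: F_4 = 10^(2.04/10) = 1.600, G_4 = 10^(18.3/10) = 67.61
Friis cascade:
  F = 2.931 + (1.312 − 1)/0.3412 + (1.166 − 1)/0.2600 + (1.600 − 1)/24.83 = 4.510
NF = 10 log₁₀(4.510) = 6.54 dB

6.54 dB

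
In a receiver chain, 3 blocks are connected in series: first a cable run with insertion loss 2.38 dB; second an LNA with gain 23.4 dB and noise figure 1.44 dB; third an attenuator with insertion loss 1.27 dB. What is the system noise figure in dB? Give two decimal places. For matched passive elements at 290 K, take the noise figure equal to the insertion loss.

3.82 dB

Convert to linear (a loss of L dB is a gain of −L dB): F_i = 10^(NF_i/10), G_i = 10^(G_i,dB/10)
  Stage 1: F_1 = 10^(2.38/10) = 1.730, G_1 = 10^(−2.38/10) = 0.5781
  Stage 2: F_2 = 10^(1.44/10) = 1.393, G_2 = 10^(23.4/10) = 218.8
  Stage 3: F_3 = 10^(1.27/10) = 1.340, G_3 = 10^(−1.27/10) = 0.7464
Friis cascade:
  F = 1.730 + (1.393 − 1)/0.5781 + (1.340 − 1)/126.5 = 2.413
NF = 10 log₁₀(2.413) = 3.82 dB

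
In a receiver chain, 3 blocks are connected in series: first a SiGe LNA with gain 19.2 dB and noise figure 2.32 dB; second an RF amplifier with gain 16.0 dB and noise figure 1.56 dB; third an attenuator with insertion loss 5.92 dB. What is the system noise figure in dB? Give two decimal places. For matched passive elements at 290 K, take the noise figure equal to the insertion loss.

2.34 dB

Convert to linear (a loss of L dB is a gain of −L dB): F_i = 10^(NF_i/10), G_i = 10^(G_i,dB/10)
  Stage 1: F_1 = 10^(2.32/10) = 1.706, G_1 = 10^(19.2/10) = 83.18
  Stage 2: F_2 = 10^(1.56/10) = 1.432, G_2 = 10^(16.0/10) = 39.81
  Stage 3: F_3 = 10^(5.92/10) = 3.908, G_3 = 10^(−5.92/10) = 0.2559
Friis cascade:
  F = 1.706 + (1.432 − 1)/83.18 + (3.908 − 1)/3311 = 1.712
NF = 10 log₁₀(1.712) = 2.34 dB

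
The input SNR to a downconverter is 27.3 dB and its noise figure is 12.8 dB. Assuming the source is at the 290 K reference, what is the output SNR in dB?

14.5 dB

By definition F = SNR_in/SNR_out, so in dB: SNR_out = SNR_in − NF
SNR_out = 27.3 − 12.8 = 14.5 dB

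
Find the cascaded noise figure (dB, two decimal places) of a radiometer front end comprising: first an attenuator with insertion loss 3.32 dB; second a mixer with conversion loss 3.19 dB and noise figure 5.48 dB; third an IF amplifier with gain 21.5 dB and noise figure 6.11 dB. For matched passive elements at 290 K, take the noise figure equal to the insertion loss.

13.30 dB

Convert to linear (a loss of L dB is a gain of −L dB): F_i = 10^(NF_i/10), G_i = 10^(G_i,dB/10)
  Stage 1: F_1 = 10^(3.32/10) = 2.148, G_1 = 10^(−3.32/10) = 0.4656
  Stage 2: F_2 = 10^(5.48/10) = 3.532, G_2 = 10^(−3.19/10) = 0.4797
  Stage 3: F_3 = 10^(6.11/10) = 4.083, G_3 = 10^(21.5/10) = 141.3
Friis cascade:
  F = 2.148 + (3.532 − 1)/0.4656 + (4.083 − 1)/0.2234 = 21.39
NF = 10 log₁₀(21.39) = 13.30 dB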